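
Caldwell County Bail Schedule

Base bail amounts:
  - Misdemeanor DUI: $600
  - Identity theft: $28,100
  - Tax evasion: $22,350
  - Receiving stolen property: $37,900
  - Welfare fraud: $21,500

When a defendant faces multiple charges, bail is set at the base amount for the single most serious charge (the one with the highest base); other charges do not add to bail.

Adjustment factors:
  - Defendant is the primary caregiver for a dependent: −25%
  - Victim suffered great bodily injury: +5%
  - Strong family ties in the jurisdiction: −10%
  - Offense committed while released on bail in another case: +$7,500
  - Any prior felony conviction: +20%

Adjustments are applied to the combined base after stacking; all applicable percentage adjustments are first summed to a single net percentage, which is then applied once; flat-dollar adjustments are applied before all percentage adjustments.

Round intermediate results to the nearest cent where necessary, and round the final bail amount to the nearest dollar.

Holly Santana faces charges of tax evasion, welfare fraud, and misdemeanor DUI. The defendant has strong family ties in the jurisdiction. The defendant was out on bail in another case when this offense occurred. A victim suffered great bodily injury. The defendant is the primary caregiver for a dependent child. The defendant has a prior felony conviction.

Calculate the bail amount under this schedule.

$26,865

Base amounts from the schedule: tax evasion $22,350; welfare fraud $21,500; misdemeanor DUI $600.
Stacking rule: use the highest base only. Highest is tax evasion at $22,350. Combined base = $22,350.
Offense committed while released on bail in another case (+$7,500 flat): $22,350 + $7,500 = $29,850.
Net percentage adjustment: −25% +5% −10% +20% = −10%. $29,850 × 0.9 = $26,865.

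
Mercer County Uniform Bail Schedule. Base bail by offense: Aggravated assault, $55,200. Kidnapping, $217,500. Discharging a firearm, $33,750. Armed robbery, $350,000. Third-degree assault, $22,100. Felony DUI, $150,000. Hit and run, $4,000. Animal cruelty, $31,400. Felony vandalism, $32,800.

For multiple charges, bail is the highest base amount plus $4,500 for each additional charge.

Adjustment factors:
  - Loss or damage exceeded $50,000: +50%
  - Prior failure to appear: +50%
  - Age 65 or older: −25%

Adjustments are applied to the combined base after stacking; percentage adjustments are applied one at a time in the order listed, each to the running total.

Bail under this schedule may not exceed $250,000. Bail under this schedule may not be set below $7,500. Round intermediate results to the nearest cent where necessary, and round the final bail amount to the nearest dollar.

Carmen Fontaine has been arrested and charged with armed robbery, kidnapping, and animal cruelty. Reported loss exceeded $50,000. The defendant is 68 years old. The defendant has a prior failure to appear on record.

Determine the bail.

$250,000

Base amounts from the schedule: armed robbery $350,000; kidnapping $217,500; animal cruelty $31,400.
Stacking rule: highest base plus $4,500 per additional charge. Highest is armed robbery at $350,000; 2 additional charges → +$9,000. Combined base = $359,000.
Loss or damage exceeded $50,000 (+50%): $359,000 × 1.5 = $538,500.
Prior failure to appear (+50%): $538,500 × 1.5 = $807,750.
Age 65 or older (−25%): $807,750 × 0.75 = $605,812.50.
Result $605,812.50 exceeds the maximum of $250,000; bail is capped at $250,000.
$250,000 is at or above the $7,500 minimum.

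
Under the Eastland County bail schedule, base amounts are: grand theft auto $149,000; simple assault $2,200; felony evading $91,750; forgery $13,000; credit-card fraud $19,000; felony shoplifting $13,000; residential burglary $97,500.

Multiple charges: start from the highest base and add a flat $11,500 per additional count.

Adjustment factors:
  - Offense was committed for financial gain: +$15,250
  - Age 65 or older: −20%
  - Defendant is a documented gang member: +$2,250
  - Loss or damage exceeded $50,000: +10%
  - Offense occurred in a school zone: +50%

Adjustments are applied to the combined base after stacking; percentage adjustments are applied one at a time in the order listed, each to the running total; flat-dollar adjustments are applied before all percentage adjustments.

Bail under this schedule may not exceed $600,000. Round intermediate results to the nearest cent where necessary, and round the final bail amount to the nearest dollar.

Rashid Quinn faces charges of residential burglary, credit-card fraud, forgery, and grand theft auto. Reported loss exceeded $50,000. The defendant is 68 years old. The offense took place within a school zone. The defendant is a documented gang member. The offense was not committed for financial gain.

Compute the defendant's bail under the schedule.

$245,190

Base amounts from the schedule: residential burglary $97,500; credit-card fraud $19,000; forgery $13,000; grand theft auto $149,000.
Stacking rule: highest base plus $11,500 per additional charge. Highest is grand theft auto at $149,000; 3 additional charges → +$34,500. Combined base = $183,500.
Defendant is a documented gang member (+$2,250 flat): $183,500 + $2,250 = $185,750.
Age 65 or older (−20%): $185,750 × 0.8 = $148,600.
Loss or damage exceeded $50,000 (+10%): $148,600 × 1.1 = $163,460.
Offense occurred in a school zone (+50%): $163,460 × 1.5 = $245,190.
$245,190 is within the $600,000 maximum.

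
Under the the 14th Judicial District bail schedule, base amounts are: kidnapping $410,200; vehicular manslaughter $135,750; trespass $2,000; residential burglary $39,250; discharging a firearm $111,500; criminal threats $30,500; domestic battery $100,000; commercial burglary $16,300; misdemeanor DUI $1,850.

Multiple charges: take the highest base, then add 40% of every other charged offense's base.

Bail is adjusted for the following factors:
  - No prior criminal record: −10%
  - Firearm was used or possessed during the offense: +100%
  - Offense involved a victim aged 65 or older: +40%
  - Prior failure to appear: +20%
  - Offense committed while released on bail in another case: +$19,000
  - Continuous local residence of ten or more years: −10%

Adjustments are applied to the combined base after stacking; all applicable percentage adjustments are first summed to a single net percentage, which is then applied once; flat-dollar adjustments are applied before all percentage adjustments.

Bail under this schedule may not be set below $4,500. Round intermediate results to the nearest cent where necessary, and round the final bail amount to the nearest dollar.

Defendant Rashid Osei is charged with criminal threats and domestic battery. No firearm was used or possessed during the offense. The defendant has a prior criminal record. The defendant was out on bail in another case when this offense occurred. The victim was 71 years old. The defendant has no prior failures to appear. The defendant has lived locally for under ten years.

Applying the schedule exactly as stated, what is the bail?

$183,680

Base amounts from the schedule: criminal threats $30,500; domestic battery $100,000.
Stacking rule: highest base plus 40% of each additional charge. Highest is domestic battery at $100,000. Additional: $30,500 × 40% = $12,200. Combined base = $100,000 + $12,200 = $112,200.
Offense committed while released on bail in another case (+$19,000 flat): $112,200 + $19,000 = $131,200.
Offense involved a victim aged 65 or older (+40%): $131,200 × 1.4 = $183,680.
$183,680 is at or above the $4,500 minimum.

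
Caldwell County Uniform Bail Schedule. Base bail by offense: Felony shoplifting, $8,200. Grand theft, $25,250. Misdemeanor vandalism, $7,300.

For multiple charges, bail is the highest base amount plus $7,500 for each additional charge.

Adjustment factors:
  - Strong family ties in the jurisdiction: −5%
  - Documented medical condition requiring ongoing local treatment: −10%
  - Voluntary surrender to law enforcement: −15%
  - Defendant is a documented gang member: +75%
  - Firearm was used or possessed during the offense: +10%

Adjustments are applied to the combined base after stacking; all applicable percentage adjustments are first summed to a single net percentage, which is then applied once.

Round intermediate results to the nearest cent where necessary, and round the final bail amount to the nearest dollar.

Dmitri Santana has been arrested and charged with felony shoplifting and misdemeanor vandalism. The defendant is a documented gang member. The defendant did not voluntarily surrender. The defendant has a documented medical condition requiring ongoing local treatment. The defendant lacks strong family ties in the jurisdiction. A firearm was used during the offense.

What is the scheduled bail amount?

Base amounts from the schedule: felony shoplifting $8,200; misdemeanor vandalism $7,300.
Stacking rule: highest base plus $7,500 per additional charge. Highest is felony shoplifting at $8,200; 1 additional charge → +$7,500. Combined base = $15,700.
Net percentage adjustment: −10% +75% +10% = +75%. $15,700 × 1.75 = $27,475.

$27,475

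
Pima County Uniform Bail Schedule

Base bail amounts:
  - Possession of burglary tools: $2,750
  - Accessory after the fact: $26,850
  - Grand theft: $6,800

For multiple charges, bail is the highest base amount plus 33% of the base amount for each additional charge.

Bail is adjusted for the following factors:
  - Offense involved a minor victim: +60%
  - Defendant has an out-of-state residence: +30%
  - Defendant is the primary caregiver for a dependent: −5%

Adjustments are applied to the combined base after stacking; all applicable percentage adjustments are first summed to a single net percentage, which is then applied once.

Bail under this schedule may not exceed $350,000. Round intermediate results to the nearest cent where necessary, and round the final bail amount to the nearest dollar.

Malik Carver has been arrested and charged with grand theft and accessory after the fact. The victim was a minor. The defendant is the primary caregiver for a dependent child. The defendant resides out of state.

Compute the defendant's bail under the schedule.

$53,824

Base amounts from the schedule: grand theft $6,800; accessory after the fact $26,850.
Stacking rule: highest base plus 33% of each additional charge. Highest is accessory after the fact at $26,850. Additional: $6,800 × 33% = $2,244. Combined base = $26,850 + $2,244 = $29,094.
Net percentage adjustment: +60% +30% −5% = +85%. $29,094 × 1.85 = $53,823.90.
$53,823.90 is within the $350,000 maximum.
Rounded to the nearest dollar: $53,824.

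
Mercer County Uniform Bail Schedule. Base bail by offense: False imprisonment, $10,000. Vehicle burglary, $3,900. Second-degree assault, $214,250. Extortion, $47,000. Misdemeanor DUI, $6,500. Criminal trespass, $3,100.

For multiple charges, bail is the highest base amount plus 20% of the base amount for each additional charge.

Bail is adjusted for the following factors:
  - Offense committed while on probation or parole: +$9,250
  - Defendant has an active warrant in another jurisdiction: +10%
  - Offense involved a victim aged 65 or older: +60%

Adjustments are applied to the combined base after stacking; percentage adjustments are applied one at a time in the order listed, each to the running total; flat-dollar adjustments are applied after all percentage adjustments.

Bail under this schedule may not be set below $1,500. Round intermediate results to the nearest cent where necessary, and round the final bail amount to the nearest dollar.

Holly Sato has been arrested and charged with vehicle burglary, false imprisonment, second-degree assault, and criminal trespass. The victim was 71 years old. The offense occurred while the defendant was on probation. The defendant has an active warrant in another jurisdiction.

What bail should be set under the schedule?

Base amounts from the schedule: vehicle burglary $3,900; false imprisonment $10,000; second-degree assault $214,250; criminal trespass $3,100.
Stacking rule: highest base plus 20% of each additional charge. Highest is second-degree assault at $214,250. Additional: $3,900 × 20% = $780; $10,000 × 20% = $2,000; $3,100 × 20% = $620. Combined base = $214,250 + $3,400 = $217,650.
Defendant has an active warrant in another jurisdiction (+10%): $217,650 × 1.1 = $239,415.
Offense involved a victim aged 65 or older (+60%): $239,415 × 1.6 = $383,064.
Offense committed while on probation or parole (+$9,250 flat): $383,064 + $9,250 = $392,314.
$392,314 is at or above the $1,500 minimum.

$392,314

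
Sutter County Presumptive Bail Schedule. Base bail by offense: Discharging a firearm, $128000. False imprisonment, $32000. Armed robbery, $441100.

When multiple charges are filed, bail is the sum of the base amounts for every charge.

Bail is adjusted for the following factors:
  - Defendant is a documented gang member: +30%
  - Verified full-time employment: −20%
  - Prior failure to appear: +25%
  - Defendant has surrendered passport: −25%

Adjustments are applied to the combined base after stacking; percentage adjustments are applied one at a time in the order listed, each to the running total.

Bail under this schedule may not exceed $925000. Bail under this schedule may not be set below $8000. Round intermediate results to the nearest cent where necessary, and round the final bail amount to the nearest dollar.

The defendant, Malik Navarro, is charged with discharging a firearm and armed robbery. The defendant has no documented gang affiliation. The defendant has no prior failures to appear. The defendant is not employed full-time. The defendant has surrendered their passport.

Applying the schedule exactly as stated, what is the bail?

Base amounts from the schedule: discharging a firearm $128000; armed robbery $441100.
Stacking rule: sum of all bases. $128000 + $441100 = $569100.
Defendant has surrendered passport (−25%): $569100 × 0.75 = $426825.
$426825 is within the $925000 maximum.
$426825 is at or above the $8000 minimum.

$426825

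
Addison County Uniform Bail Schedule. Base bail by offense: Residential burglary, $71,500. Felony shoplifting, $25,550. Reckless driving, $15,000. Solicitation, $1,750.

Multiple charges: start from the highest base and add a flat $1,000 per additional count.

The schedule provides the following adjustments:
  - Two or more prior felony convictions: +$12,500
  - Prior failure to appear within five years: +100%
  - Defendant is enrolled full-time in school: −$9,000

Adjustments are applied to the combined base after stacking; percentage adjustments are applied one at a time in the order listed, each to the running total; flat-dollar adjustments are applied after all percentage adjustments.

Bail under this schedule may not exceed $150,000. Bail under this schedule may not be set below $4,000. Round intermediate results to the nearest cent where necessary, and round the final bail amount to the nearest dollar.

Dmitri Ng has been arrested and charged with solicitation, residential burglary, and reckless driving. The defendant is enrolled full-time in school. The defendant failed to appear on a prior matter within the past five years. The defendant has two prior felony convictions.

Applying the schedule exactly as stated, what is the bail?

$150,000

Base amounts from the schedule: solicitation $1,750; residential burglary $71,500; reckless driving $15,000.
Stacking rule: highest base plus $1,000 per additional charge. Highest is residential burglary at $71,500; 2 additional charges → +$2,000. Combined base = $73,500.
Prior failure to appear within five years (+100%): $73,500 × 2 = $147,000.
Two or more prior felony convictions (+$12,500 flat): $147,000 + $12,500 = $159,500.
Defendant is enrolled full-time in school (−$9,000 flat): $159,500 − $9,000 = $150,500.
Result $150,500 exceeds the maximum of $150,000; bail is capped at $150,000.
$150,000 is at or above the $4,000 minimum.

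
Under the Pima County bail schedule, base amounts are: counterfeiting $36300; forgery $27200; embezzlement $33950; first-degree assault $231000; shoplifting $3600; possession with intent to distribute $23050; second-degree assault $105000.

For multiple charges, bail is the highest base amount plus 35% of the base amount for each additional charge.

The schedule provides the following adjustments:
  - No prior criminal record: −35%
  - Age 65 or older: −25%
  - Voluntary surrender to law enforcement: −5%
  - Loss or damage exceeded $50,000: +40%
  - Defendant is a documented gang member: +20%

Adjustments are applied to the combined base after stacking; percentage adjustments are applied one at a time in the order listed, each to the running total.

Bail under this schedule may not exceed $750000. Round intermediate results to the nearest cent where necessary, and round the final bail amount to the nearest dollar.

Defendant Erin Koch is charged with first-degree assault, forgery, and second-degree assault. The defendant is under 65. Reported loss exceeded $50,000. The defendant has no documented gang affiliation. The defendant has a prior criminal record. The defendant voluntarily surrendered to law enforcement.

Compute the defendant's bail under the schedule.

Base amounts from the schedule: first-degree assault $231000; forgery $27200; second-degree assault $105000.
Stacking rule: highest base plus 35% of each additional charge. Highest is first-degree assault at $231000. Additional: $27200 × 35% = $9520; $105000 × 35% = $36750. Combined base = $231000 + $46270 = $277270.
Voluntary surrender to law enforcement (−5%): $277270 × 0.95 = $263406.50.
Loss or damage exceeded $50,000 (+40%): $263406.50 × 1.4 = $368769.10.
$368769.10 is within the $750000 maximum.
Rounded to the nearest dollar: $368769.

$368769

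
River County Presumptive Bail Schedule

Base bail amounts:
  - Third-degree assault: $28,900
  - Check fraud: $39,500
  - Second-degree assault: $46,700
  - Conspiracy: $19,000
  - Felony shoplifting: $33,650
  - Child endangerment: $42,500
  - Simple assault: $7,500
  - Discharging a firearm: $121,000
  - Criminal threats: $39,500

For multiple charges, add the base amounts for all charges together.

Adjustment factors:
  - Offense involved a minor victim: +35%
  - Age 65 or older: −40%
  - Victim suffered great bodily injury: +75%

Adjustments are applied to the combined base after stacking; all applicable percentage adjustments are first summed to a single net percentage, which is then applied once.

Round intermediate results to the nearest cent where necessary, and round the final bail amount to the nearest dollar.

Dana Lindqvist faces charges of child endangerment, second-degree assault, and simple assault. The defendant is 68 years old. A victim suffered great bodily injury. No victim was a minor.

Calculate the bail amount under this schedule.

$130,545

Base amounts from the schedule: child endangerment $42,500; second-degree assault $46,700; simple assault $7,500.
Stacking rule: sum of all bases. $42,500 + $46,700 + $7,500 = $96,700.
Net percentage adjustment: −40% +75% = +35%. $96,700 × 1.35 = $130,545.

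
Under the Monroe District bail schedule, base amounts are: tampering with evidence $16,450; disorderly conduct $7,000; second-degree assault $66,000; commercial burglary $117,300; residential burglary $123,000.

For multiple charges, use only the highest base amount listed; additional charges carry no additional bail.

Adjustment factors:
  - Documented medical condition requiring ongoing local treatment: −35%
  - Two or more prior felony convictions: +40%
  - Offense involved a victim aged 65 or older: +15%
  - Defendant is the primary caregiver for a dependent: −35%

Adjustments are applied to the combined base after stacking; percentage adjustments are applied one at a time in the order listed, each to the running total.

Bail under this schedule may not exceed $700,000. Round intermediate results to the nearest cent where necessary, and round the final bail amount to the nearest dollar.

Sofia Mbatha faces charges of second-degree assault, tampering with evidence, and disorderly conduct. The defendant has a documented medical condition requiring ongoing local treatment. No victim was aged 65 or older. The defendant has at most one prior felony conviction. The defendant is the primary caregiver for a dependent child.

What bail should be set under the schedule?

$27,885

Base amounts from the schedule: second-degree assault $66,000; tampering with evidence $16,450; disorderly conduct $7,000.
Stacking rule: use the highest base only. Highest is second-degree assault at $66,000. Combined base = $66,000.
Documented medical condition requiring ongoing local treatment (−35%): $66,000 × 0.65 = $42,900.
Defendant is the primary caregiver for a dependent (−35%): $42,900 × 0.65 = $27,885.
$27,885 is within the $700,000 maximum.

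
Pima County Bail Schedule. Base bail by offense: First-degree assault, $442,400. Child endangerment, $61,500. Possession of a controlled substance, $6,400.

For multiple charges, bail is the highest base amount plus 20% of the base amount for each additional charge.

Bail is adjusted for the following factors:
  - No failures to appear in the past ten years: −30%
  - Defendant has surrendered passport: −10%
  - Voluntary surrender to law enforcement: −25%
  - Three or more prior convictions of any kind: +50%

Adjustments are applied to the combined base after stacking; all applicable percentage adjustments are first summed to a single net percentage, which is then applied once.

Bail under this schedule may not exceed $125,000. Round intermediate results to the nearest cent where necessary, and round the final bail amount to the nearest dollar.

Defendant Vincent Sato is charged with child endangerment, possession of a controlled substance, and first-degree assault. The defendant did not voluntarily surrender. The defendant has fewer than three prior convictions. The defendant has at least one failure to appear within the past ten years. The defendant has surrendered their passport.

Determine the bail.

$125,000

Base amounts from the schedule: child endangerment $61,500; possession of a controlled substance $6,400; first-degree assault $442,400.
Stacking rule: highest base plus 20% of each additional charge. Highest is first-degree assault at $442,400. Additional: $61,500 × 20% = $12,300; $6,400 × 20% = $1,280. Combined base = $442,400 + $13,580 = $455,980.
Defendant has surrendered passport (−10%): $455,980 × 0.9 = $410,382.
Result $410,382 exceeds the maximum of $125,000; bail is capped at $125,000.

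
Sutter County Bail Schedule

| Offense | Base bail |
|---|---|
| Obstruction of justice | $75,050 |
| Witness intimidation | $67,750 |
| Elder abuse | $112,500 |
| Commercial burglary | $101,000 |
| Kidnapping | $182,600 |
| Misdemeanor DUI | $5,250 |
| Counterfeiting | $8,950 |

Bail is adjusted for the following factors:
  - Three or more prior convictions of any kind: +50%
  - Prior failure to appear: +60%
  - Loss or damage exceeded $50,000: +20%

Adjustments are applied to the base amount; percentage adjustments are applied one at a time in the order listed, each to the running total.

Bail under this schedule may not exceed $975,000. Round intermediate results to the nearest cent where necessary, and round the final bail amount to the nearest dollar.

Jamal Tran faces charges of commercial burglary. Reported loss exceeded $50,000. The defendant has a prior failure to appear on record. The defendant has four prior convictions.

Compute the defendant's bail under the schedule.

$290,880

Base amounts from the schedule: commercial burglary $101,000.
Single charge. Combined base = $101,000.
Three or more prior convictions of any kind (+50%): $101,000 × 1.5 = $151,500.
Prior failure to appear (+60%): $151,500 × 1.6 = $242,400.
Loss or damage exceeded $50,000 (+20%): $242,400 × 1.2 = $290,880.
$290,880 is within the $975,000 maximum.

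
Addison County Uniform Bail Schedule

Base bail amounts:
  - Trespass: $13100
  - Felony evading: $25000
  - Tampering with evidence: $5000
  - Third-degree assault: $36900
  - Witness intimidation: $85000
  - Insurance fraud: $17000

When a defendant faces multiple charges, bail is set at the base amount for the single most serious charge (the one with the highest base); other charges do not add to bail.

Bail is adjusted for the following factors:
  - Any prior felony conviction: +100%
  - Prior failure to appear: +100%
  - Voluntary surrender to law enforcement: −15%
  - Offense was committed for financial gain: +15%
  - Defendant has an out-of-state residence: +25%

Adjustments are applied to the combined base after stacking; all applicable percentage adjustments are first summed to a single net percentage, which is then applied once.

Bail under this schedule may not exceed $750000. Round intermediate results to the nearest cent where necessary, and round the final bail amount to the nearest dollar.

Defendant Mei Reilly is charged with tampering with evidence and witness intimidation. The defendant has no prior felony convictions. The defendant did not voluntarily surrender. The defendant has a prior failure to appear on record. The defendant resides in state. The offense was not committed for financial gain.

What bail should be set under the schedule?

Base amounts from the schedule: tampering with evidence $5000; witness intimidation $85000.
Stacking rule: use the highest base only. Highest is witness intimidation at $85000. Combined base = $85000.
Prior failure to appear (+100%): $85000 × 2 = $170000.
$170000 is within the $750000 maximum.

$170000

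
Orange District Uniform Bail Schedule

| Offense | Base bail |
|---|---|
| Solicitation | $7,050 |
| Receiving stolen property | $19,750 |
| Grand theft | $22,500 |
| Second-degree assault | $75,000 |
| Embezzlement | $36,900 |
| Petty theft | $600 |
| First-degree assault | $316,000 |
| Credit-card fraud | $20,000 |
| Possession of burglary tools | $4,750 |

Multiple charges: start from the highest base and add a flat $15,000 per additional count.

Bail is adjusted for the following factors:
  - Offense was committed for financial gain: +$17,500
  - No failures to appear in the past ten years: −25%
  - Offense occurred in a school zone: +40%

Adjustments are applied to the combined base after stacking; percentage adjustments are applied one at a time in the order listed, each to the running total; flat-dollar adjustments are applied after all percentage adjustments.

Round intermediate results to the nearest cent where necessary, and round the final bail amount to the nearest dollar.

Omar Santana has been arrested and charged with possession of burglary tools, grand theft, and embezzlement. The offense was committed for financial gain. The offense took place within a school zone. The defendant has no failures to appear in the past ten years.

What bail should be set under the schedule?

$87,745

Base amounts from the schedule: possession of burglary tools $4,750; grand theft $22,500; embezzlement $36,900.
Stacking rule: highest base plus $15,000 per additional charge. Highest is embezzlement at $36,900; 2 additional charges → +$30,000. Combined base = $66,900.
No failures to appear in the past ten years (−25%): $66,900 × 0.75 = $50,175.
Offense occurred in a school zone (+40%): $50,175 × 1.4 = $70,245.
Offense was committed for financial gain (+$17,500 flat): $70,245 + $17,500 = $87,745.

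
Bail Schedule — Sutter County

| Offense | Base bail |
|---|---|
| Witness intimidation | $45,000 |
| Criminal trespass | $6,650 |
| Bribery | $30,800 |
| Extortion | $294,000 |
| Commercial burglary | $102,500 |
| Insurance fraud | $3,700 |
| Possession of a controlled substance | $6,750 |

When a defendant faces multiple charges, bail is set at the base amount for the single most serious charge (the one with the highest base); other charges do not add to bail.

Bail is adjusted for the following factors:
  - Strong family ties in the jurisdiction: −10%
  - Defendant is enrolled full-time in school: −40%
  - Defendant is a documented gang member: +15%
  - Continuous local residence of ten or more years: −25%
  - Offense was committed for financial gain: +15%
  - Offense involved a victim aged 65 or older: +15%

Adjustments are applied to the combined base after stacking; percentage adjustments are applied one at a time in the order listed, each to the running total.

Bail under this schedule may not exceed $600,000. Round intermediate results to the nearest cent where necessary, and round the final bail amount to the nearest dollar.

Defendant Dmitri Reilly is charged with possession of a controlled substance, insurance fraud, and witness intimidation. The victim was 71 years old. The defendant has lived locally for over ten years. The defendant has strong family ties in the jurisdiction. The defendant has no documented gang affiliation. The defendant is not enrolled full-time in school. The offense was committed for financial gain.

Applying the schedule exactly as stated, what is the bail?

Base amounts from the schedule: possession of a controlled substance $6,750; insurance fraud $3,700; witness intimidation $45,000.
Stacking rule: use the highest base only. Highest is witness intimidation at $45,000. Combined base = $45,000.
Strong family ties in the jurisdiction (−10%): $45,000 × 0.9 = $40,500.
Continuous local residence of ten or more years (−25%): $40,500 × 0.75 = $30,375.
Offense was committed for financial gain (+15%): $30,375 × 1.15 = $34,931.25.
Offense involved a victim aged 65 or older (+15%): $34,931.25 × 1.15 = $40,170.94.
$40,170.94 is within the $600,000 maximum.
Rounded to the nearest dollar: $40,171.

$40,171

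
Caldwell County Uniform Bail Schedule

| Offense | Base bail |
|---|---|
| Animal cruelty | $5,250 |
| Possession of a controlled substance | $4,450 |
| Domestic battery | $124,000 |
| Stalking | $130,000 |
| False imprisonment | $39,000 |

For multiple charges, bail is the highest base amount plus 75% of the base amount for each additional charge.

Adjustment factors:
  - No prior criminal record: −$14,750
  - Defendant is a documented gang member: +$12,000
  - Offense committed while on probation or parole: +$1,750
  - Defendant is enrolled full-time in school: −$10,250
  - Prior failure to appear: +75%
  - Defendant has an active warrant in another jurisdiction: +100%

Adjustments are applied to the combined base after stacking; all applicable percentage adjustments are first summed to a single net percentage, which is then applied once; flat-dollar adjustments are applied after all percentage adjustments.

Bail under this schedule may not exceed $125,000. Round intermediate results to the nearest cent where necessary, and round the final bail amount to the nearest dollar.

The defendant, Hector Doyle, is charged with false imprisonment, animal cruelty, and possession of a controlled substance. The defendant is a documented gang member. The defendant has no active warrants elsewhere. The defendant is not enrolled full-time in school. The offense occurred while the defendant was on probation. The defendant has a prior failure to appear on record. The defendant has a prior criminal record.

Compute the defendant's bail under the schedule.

Base amounts from the schedule: false imprisonment $39,000; animal cruelty $5,250; possession of a controlled substance $4,450.
Stacking rule: highest base plus 75% of each additional charge. Highest is false imprisonment at $39,000. Additional: $5,250 × 75% = $3,937.50; $4,450 × 75% = $3,337.50. Combined base = $39,000 + $7,275 = $46,275.
Prior failure to appear (+75%): $46,275 × 1.75 = $80,981.25.
Defendant is a documented gang member (+$12,000 flat): $80,981.25 + $12,000 = $92,981.25.
Offense committed while on probation or parole (+$1,750 flat): $92,981.25 + $1,750 = $94,731.25.
$94,731.25 is within the $125,000 maximum.
Rounded to the nearest dollar: $94,731.

$94,731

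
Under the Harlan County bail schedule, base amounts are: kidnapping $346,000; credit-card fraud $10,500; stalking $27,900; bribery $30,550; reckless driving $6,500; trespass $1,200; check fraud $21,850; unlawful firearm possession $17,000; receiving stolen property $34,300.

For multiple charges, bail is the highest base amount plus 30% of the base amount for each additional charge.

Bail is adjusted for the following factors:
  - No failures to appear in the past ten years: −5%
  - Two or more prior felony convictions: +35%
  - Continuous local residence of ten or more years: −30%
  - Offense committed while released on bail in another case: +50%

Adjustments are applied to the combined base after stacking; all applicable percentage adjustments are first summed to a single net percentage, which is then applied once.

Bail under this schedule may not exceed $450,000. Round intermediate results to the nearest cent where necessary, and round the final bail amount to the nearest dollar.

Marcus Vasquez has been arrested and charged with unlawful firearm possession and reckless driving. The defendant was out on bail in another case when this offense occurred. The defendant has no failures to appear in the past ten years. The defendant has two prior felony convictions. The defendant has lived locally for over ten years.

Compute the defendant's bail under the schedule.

$28,425

Base amounts from the schedule: unlawful firearm possession $17,000; reckless driving $6,500.
Stacking rule: highest base plus 30% of each additional charge. Highest is unlawful firearm possession at $17,000. Additional: $6,500 × 30% = $1,950. Combined base = $17,000 + $1,950 = $18,950.
Net percentage adjustment: −5% +35% −30% +50% = +50%. $18,950 × 1.5 = $28,425.
$28,425 is within the $450,000 maximum.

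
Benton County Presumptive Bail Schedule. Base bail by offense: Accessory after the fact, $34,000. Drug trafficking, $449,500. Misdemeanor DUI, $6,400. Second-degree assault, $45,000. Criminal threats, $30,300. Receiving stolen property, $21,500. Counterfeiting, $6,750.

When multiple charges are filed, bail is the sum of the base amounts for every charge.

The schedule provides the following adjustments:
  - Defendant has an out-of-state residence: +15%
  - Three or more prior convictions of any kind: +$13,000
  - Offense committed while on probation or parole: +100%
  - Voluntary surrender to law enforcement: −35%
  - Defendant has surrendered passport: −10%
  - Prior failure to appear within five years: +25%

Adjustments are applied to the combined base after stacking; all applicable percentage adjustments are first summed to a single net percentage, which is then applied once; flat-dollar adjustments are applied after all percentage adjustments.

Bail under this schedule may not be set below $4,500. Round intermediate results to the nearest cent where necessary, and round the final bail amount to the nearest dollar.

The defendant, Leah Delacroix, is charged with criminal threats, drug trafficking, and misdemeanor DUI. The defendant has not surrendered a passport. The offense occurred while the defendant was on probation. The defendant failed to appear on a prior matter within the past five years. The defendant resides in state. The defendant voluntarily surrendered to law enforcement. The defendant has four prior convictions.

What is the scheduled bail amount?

Base amounts from the schedule: criminal threats $30,300; drug trafficking $449,500; misdemeanor DUI $6,400.
Stacking rule: sum of all bases. $30,300 + $449,500 + $6,400 = $486,200.
Net percentage adjustment: +100% −35% +25% = +90%. $486,200 × 1.9 = $923,780.
Three or more prior convictions of any kind (+$13,000 flat): $923,780 + $13,000 = $936,780.
$936,780 is at or above the $4,500 minimum.

$936,780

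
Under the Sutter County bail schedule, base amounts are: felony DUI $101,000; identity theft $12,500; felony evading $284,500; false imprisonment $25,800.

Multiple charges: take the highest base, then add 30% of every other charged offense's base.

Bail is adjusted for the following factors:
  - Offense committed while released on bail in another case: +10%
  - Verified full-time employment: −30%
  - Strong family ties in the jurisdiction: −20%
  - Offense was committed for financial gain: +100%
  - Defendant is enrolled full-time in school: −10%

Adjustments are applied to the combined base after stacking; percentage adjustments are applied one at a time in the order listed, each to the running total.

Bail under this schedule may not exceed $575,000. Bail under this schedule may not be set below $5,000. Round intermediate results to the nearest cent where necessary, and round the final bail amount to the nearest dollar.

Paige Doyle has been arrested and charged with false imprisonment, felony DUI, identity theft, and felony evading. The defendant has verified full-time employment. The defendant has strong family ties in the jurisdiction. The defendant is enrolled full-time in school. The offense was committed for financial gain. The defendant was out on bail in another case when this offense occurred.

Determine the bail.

Base amounts from the schedule: false imprisonment $25,800; felony DUI $101,000; identity theft $12,500; felony evading $284,500.
Stacking rule: highest base plus 30% of each additional charge. Highest is felony evading at $284,500. Additional: $25,800 × 30% = $7,740; $101,000 × 30% = $30,300; $12,500 × 30% = $3,750. Combined base = $284,500 + $41,790 = $326,290.
Offense committed while released on bail in another case (+10%): $326,290 × 1.1 = $358,919.
Verified full-time employment (−30%): $358,919 × 0.7 = $251,243.30.
Strong family ties in the jurisdiction (−20%): $251,243.30 × 0.8 = $200,994.64.
Offense was committed for financial gain (+100%): $200,994.64 × 2 = $401,989.28.
Defendant is enrolled full-time in school (−10%): $401,989.28 × 0.9 = $361,790.35.
$361,790.35 is within the $575,000 maximum.
$361,790.35 is at or above the $5,000 minimum.
Rounded to the nearest dollar: $361,790.

$361,790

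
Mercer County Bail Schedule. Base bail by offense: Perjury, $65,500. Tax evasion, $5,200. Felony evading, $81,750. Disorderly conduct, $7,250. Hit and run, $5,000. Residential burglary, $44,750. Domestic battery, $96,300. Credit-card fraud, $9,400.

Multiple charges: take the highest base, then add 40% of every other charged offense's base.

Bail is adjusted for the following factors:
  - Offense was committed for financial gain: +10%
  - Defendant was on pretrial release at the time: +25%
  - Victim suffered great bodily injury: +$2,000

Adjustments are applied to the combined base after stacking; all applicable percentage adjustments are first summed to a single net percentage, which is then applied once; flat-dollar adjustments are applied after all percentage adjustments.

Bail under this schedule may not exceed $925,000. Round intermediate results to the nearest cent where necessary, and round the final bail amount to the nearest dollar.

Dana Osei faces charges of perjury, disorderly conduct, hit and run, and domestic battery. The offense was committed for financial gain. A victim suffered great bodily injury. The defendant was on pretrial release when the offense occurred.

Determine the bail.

Base amounts from the schedule: perjury $65,500; disorderly conduct $7,250; hit and run $5,000; domestic battery $96,300.
Stacking rule: highest base plus 40% of each additional charge. Highest is domestic battery at $96,300. Additional: $65,500 × 40% = $26,200; $7,250 × 40% = $2,900; $5,000 × 40% = $2,000. Combined base = $96,300 + $31,100 = $127,400.
Net percentage adjustment: +10% +25% = +35%. $127,400 × 1.35 = $171,990.
Victim suffered great bodily injury (+$2,000 flat): $171,990 + $2,000 = $173,990.
$173,990 is within the $925,000 maximum.

$173,990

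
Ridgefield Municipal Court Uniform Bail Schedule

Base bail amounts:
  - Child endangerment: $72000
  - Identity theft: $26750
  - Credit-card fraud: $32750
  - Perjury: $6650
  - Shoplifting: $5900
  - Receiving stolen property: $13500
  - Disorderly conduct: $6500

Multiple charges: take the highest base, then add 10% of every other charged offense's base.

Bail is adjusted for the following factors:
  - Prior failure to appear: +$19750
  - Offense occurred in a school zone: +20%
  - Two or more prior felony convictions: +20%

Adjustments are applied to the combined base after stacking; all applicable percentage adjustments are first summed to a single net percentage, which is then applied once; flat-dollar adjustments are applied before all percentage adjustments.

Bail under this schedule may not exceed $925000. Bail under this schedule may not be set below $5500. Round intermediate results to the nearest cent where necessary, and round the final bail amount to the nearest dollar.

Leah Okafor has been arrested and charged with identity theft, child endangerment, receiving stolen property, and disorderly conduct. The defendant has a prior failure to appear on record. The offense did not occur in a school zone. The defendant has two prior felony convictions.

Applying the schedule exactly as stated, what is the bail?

Base amounts from the schedule: identity theft $26750; child endangerment $72000; receiving stolen property $13500; disorderly conduct $6500.
Stacking rule: highest base plus 10% of each additional charge. Highest is child endangerment at $72000. Additional: $26750 × 10% = $2675; $13500 × 10% = $1350; $6500 × 10% = $650. Combined base = $72000 + $4675 = $76675.
Prior failure to appear (+$19750 flat): $76675 + $19750 = $96425.
Two or more prior felony convictions (+20%): $96425 × 1.2 = $115710.
$115710 is within the $925000 maximum.
$115710 is at or above the $5500 minimum.

$115710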